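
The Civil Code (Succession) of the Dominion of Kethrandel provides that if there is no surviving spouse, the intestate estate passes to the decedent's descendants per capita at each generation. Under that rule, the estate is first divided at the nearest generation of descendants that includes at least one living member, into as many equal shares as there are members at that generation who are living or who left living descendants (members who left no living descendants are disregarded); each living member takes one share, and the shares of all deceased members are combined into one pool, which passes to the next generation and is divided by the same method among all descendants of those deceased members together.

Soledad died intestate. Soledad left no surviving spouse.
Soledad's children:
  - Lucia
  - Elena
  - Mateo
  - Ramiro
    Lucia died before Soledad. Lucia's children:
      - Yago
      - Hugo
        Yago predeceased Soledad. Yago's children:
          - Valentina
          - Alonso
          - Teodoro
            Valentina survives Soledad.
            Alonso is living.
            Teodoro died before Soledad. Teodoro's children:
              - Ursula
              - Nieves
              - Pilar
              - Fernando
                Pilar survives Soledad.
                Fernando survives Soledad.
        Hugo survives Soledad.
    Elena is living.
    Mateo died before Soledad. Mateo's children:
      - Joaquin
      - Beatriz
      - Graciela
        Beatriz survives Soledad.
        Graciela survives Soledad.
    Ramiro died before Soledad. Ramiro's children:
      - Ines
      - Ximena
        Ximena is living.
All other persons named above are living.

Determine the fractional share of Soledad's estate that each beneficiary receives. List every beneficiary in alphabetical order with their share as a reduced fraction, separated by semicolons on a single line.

Alonso 1/28; Beatriz 3/28; Elena 1/4; Fernando 1/112; Graciela 3/28; Hugo 3/28; Ines 3/28; Joaquin 3/28; Nieves 1/112; Pilar 1/112; Ursula 1/112; Valentina 1/28; Ximena 3/28

There is no surviving spouse, so the entire estate passes to Soledad's descendants per capita at each generation.
At generation 1 (Lucia, Elena, Mateo, Ramiro) there are 4 shares of (1)/4 = 1/4 each.
Living: Elena — each takes 1/4.
Deceased: Lucia, Mateo, and Ramiro. Their combined 3/4 is pooled and carried to generation 2.
At generation 2 (Yago, Hugo, Joaquin, Beatriz, Graciela, Ines, Ximena) there are 7 shares of (3/4)/7 = 3/28 each.
Living: Hugo, Joaquin, Beatriz, Graciela, Ines, and Ximena — each takes 3/28.
Deceased: Yago. That 3/28 share is carried to generation 3.
At generation 3 (Valentina, Alonso, Teodoro) there are 3 shares of (3/28)/3 = 1/28 each.
Living: Valentina and Alonso — each takes 1/28.
Deceased: Teodoro. That 1/28 share is carried to generation 4.
At generation 4 (Ursula, Nieves, Pilar, Fernando) there are 4 shares of (1/28)/4 = 1/112 each.
Living: Ursula, Nieves, Pilar, and Fernando — each takes 1/112.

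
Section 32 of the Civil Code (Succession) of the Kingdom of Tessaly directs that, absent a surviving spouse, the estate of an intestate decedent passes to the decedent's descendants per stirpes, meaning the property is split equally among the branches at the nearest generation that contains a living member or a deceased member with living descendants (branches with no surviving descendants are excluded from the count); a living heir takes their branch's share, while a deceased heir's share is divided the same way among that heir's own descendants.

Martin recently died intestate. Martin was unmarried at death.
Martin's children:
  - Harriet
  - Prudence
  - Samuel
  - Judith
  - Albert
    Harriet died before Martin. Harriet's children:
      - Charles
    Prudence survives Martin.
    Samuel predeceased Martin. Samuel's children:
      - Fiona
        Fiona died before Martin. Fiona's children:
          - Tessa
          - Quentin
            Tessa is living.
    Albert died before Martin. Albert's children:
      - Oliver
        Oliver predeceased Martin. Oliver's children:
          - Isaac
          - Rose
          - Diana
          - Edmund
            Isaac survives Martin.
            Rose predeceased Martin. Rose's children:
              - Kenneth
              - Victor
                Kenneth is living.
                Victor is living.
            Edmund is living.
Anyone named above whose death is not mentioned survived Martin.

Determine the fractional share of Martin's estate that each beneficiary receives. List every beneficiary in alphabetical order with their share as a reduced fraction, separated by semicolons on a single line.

There is no surviving spouse, so the entire estate passes to Martin's descendants per stirpes.
The estate is divided into 5 equal shares of 1/5 among Harriet, Prudence, Samuel, Judith, Albert.
Harriet predeceased; the 1/5 allotted to Harriet's branch passes to Harriet's issue by representation.
Charles is the sole taker at this level and receives the full 1/5.
Prudence is living and takes 1/5.
Samuel predeceased; the 1/5 allotted to Samuel's branch passes to Samuel's issue by representation.
Fiona's line is the sole branch at this level, so the full 1/5 passes to Fiona's issue by representation.
The 1/5 is divided into 2 equal shares of 1/10 among Tessa, Quentin.
Tessa is living and takes 1/10.
Quentin is living and takes 1/10.
Judith is living and takes 1/5.
Albert predeceased; the 1/5 allotted to Albert's branch passes to Albert's issue by representation.
Oliver's line is the sole branch at this level, so the full 1/5 passes to Oliver's issue by representation.
The 1/5 is divided into 4 equal shares of 1/20 among Isaac, Rose, Diana, Edmund.
Isaac is living and takes 1/20.
Rose predeceased; the 1/20 allotted to Rose's branch passes to Rose's issue by representation.
The 1/20 is divided into 2 equal shares of 1/40 among Kenneth, Victor.
Kenneth is living and takes 1/40.
Victor is living and takes 1/40.
Diana is living and takes 1/20.
Edmund is living and takes 1/20.

Charles 1/5; Diana 1/20; Edmund 1/20; Isaac 1/20; Judith 1/5; Kenneth 1/40; Prudence 1/5; Quentin 1/10; Tessa 1/10; Victor 1/40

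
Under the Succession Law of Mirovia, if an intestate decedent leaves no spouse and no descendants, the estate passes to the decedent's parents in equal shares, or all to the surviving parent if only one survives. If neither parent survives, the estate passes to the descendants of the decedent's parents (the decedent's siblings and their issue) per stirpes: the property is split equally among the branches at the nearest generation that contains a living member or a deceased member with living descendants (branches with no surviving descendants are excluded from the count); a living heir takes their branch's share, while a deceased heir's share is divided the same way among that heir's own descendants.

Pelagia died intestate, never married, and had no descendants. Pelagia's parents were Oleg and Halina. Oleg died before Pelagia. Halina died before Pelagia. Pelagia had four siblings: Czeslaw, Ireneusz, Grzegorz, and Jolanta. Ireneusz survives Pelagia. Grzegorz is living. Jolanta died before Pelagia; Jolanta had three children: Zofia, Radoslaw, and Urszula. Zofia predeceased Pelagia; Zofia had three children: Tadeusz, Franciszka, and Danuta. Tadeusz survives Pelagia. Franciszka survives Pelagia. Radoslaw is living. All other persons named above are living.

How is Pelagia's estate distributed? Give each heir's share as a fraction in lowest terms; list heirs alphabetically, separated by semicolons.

Neither parent survives and there are no descendants, so the estate passes to Pelagia's siblings and their issue per stirpes.
The estate is divided into 4 equal shares of 1/4 among Czeslaw, Ireneusz, Grzegorz, Jolanta.
Czeslaw is living and takes 1/4.
Ireneusz is living and takes 1/4.
Grzegorz is living and takes 1/4.
Jolanta predeceased; the 1/4 allotted to Jolanta's branch passes to Jolanta's issue by representation.
The 1/4 is divided into 3 equal shares of 1/12 among Zofia, Radoslaw, Urszula.
Zofia predeceased; the 1/12 allotted to Zofia's branch passes to Zofia's issue by representation.
The 1/12 is divided into 3 equal shares of 1/36 among Tadeusz, Franciszka, Danuta.
Tadeusz is living and takes 1/36.
Franciszka is living and takes 1/36.
Danuta is living and takes 1/36.
Radoslaw is living and takes 1/12.
Urszula is living and takes 1/12.

Czeslaw 1/4; Danuta 1/36; Franciszka 1/36; Grzegorz 1/4; Ireneusz 1/4; Radoslaw 1/12; Tadeusz 1/36; Urszula 1/12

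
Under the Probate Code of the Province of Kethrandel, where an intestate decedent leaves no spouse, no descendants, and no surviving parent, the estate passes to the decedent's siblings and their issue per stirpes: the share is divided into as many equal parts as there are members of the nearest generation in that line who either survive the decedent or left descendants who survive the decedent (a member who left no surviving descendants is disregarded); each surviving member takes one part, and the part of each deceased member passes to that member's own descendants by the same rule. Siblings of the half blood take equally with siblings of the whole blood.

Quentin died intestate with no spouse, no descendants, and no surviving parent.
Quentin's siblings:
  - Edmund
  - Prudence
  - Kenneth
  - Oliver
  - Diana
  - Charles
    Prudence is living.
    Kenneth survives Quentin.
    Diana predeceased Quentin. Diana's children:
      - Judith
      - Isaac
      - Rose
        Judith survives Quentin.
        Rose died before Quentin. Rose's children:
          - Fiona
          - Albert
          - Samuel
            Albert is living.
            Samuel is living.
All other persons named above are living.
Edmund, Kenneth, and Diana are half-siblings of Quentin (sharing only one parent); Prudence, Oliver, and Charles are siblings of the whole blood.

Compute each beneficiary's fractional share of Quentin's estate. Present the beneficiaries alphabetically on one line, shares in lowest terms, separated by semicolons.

No spouse, descendants, or parent survives, so the estate passes to Quentin's siblings per stirpes.
Half-blood and whole-blood siblings take equally under the stated rule.
The estate is divided into 6 equal shares of 1/6 among Edmund, Prudence, Kenneth, Oliver, Diana, Charles.
Edmund is living and takes 1/6.
Prudence is living and takes 1/6.
Kenneth is living and takes 1/6.
Oliver is living and takes 1/6.
Diana predeceased; the 1/6 allotted to Diana's branch passes to Diana's issue by representation.
The 1/6 is divided into 3 equal shares of 1/18 among Judith, Isaac, Rose.
Judith is living and takes 1/18.
Isaac is living and takes 1/18.
Rose predeceased; the 1/18 allotted to Rose's branch passes to Rose's issue by representation.
The 1/18 is divided into 3 equal shares of 1/54 among Fiona, Albert, Samuel.
Fiona is living and takes 1/54.
Albert is living and takes 1/54.
Samuel is living and takes 1/54.
Charles is living and takes 1/6.

Albert 1/54; Charles 1/6; Edmund 1/6; Fiona 1/54; Isaac 1/18; Judith 1/18; Kenneth 1/6; Oliver 1/6; Prudence 1/6; Samuel 1/54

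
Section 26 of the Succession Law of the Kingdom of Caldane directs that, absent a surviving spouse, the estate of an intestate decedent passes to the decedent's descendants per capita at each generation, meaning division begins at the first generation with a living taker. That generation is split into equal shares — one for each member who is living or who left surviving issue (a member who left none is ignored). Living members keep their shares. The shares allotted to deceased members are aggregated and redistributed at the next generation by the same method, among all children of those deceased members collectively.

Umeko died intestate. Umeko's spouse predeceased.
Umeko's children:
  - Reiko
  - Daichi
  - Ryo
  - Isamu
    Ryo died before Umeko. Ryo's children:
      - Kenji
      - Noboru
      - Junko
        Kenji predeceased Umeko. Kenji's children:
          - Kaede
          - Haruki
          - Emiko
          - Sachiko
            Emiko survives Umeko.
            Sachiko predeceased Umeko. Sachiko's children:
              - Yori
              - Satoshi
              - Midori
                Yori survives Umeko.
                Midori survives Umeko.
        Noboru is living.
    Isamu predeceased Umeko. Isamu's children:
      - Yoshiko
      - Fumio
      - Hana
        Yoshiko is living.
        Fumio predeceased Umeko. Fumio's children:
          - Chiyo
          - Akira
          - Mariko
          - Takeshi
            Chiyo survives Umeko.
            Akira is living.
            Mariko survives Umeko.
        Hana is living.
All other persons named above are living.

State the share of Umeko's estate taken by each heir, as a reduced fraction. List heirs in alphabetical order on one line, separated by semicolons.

There is no surviving spouse, so the entire estate passes to Umeko's descendants per capita at each generation.
At generation 1 (Reiko, Daichi, Ryo, Isamu) there are 4 shares of (1)/4 = 1/4 each.
Living: Reiko and Daichi — each takes 1/4.
Deceased: Ryo and Isamu. Their combined 1/2 is pooled and carried to generation 2.
At generation 2 (Kenji, Noboru, Junko, Yoshiko, Fumio, Hana) there are 6 shares of (1/2)/6 = 1/12 each.
Living: Noboru, Junko, Yoshiko, and Hana — each takes 1/12.
Deceased: Kenji and Fumio. Their combined 1/6 is pooled and carried to generation 3.
At generation 3 (Kaede, Haruki, Emiko, Sachiko, Chiyo, Akira, Mariko, Takeshi) there are 8 shares of (1/6)/8 = 1/48 each.
Living: Kaede, Haruki, Emiko, Chiyo, Akira, Mariko, and Takeshi — each takes 1/48.
Deceased: Sachiko. That 1/48 share is carried to generation 4.
At generation 4 (Yori, Satoshi, Midori) there are 3 shares of (1/48)/3 = 1/144 each.
Living: Yori, Satoshi, and Midori — each takes 1/144.

Akira 1/48; Chiyo 1/48; Daichi 1/4; Emiko 1/48; Hana 1/12; Haruki 1/48; Junko 1/12; Kaede 1/48; Mariko 1/48; Midori 1/144; Noboru 1/12; Reiko 1/4; Satoshi 1/144; Takeshi 1/48; Yori 1/144; Yoshiko 1/12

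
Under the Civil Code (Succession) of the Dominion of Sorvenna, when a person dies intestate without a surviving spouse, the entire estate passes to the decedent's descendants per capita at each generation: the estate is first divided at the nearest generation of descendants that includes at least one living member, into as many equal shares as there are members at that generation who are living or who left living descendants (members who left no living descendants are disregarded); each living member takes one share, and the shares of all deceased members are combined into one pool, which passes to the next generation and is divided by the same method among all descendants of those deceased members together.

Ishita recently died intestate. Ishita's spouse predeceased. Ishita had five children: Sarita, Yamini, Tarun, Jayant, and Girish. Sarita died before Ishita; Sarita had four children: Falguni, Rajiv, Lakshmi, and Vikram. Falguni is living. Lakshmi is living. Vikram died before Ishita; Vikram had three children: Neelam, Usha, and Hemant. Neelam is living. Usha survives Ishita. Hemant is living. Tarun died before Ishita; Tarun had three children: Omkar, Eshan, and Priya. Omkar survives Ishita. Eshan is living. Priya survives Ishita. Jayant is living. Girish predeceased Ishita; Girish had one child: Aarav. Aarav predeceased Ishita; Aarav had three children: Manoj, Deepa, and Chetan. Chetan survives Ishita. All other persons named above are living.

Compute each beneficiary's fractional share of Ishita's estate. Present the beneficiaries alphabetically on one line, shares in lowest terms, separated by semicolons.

Chetan 1/40; Deepa 1/40; Eshan 3/40; Falguni 3/40; Hemant 1/40; Jayant 1/5; Lakshmi 3/40; Manoj 1/40; Neelam 1/40; Omkar 3/40; Priya 3/40; Rajiv 3/40; Usha 1/40; Yamini 1/5

There is no surviving spouse, so the entire estate passes to Ishita's descendants per capita at each generation.
At generation 1 (Sarita, Yamini, Tarun, Jayant, Girish) there are 5 shares of (1)/5 = 1/5 each.
Living: Yamini and Jayant — each takes 1/5.
Deceased: Sarita, Tarun, and Girish. Their combined 3/5 is pooled and carried to generation 2.
At generation 2 (Falguni, Rajiv, Lakshmi, Vikram, Omkar, Eshan, Priya, Aarav) there are 8 shares of (3/5)/8 = 3/40 each.
Living: Falguni, Rajiv, Lakshmi, Omkar, Eshan, and Priya — each takes 3/40.
Deceased: Vikram and Aarav. Their combined 3/20 is pooled and carried to generation 3.
At generation 3 (Neelam, Usha, Hemant, Manoj, Deepa, Chetan) there are 6 shares of (3/20)/6 = 1/40 each.
Living: Neelam, Usha, Hemant, Manoj, Deepa, and Chetan — each takes 1/40.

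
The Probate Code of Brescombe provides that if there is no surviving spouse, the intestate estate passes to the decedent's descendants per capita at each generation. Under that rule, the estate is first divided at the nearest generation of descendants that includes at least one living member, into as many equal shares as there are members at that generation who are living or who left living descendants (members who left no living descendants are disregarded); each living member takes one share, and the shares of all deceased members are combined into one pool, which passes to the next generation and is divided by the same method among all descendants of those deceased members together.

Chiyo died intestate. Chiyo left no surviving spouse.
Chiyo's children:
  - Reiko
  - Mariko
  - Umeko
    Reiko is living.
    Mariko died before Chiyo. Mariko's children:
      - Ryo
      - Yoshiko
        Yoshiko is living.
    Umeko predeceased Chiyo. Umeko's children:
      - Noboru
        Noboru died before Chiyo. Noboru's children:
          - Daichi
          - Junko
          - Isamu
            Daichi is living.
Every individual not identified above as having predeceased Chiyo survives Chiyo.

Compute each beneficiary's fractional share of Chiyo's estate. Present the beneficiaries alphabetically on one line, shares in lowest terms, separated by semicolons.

There is no surviving spouse, so the entire estate passes to Chiyo's descendants per capita at each generation.
At generation 1 (Reiko, Mariko, Umeko) there are 3 shares of (1)/3 = 1/3 each.
Living: Reiko — each takes 1/3.
Deceased: Mariko and Umeko. Their combined 2/3 is pooled and carried to generation 2.
At generation 2 (Ryo, Yoshiko, Noboru) there are 3 shares of (2/3)/3 = 2/9 each.
Living: Ryo and Yoshiko — each takes 2/9.
Deceased: Noboru. That 2/9 share is carried to generation 3.
At generation 3 (Daichi, Junko, Isamu) there are 3 shares of (2/9)/3 = 2/27 each.
Living: Daichi, Junko, and Isamu — each takes 2/27.

Daichi 2/27; Isamu 2/27; Junko 2/27; Reiko 1/3; Ryo 2/9; Yoshiko 2/9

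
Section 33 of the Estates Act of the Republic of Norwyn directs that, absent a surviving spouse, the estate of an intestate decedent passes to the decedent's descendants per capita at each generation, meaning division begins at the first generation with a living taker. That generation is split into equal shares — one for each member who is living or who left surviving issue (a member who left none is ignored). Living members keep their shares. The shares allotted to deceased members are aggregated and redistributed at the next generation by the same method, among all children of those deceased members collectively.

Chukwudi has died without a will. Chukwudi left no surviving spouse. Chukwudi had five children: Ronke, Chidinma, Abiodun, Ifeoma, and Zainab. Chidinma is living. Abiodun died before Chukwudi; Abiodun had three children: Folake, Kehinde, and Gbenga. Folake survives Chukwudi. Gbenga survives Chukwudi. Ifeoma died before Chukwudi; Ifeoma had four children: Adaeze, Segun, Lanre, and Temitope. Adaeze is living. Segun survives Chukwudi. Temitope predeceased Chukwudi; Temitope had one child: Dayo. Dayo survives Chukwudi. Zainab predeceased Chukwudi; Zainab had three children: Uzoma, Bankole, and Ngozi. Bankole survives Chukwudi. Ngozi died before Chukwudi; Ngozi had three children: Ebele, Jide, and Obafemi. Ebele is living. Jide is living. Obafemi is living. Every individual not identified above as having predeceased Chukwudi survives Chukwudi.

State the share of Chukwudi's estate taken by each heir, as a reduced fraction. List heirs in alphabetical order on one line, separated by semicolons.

There is no surviving spouse, so the entire estate passes to Chukwudi's descendants per capita at each generation.
At generation 1 (Ronke, Chidinma, Abiodun, Ifeoma, Zainab) there are 5 shares of (1)/5 = 1/5 each.
Living: Ronke and Chidinma — each takes 1/5.
Deceased: Abiodun, Ifeoma, and Zainab. Their combined 3/5 is pooled and carried to generation 2.
At generation 2 (Folake, Kehinde, Gbenga, Adaeze, Segun, Lanre, Temitope, Uzoma, Bankole, Ngozi) there are 10 shares of (3/5)/10 = 3/50 each.
Living: Folake, Kehinde, Gbenga, Adaeze, Segun, Lanre, Uzoma, and Bankole — each takes 3/50.
Deceased: Temitope and Ngozi. Their combined 3/25 is pooled and carried to generation 3.
At generation 3 (Dayo, Ebele, Jide, Obafemi) there are 4 shares of (3/25)/4 = 3/100 each.
Living: Dayo, Ebele, Jide, and Obafemi — each takes 3/100.

Adaeze 3/50; Bankole 3/50; Chidinma 1/5; Dayo 3/100; Ebele 3/100; Folake 3/50; Gbenga 3/50; Jide 3/100; Kehinde 3/50; Lanre 3/50; Obafemi 3/100; Ronke 1/5; Segun 3/50; Uzoma 3/50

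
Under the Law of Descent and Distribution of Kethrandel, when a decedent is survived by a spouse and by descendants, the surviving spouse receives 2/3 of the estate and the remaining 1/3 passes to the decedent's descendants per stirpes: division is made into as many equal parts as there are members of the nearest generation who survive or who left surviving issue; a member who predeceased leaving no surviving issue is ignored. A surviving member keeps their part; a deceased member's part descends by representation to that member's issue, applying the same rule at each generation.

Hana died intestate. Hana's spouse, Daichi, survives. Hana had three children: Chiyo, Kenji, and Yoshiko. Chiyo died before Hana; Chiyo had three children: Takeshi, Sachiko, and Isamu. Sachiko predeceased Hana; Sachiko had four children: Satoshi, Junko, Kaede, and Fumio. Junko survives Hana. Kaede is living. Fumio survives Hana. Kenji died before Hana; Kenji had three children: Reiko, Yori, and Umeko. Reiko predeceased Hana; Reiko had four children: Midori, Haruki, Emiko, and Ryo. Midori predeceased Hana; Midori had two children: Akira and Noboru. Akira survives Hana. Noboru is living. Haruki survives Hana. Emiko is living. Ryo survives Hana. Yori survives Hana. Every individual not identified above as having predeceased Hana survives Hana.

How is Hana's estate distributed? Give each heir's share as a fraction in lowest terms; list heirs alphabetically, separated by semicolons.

Akira 1/216; Daichi 2/3; Emiko 1/108; Fumio 1/108; Haruki 1/108; Isamu 1/27; Junko 1/108; Kaede 1/108; Noboru 1/216; Ryo 1/108; Satoshi 1/108; Takeshi 1/27; Umeko 1/27; Yori 1/27; Yoshiko 1/9

Daichi, as surviving spouse, takes 2/3.
The remaining 1/3 passes to Hana's descendants per stirpes.
The 1/3 is divided into 3 equal shares of 1/9 among Chiyo, Kenji, Yoshiko.
Chiyo predeceased; the 1/9 allotted to Chiyo's branch passes to Chiyo's issue by representation.
The 1/9 is divided into 3 equal shares of 1/27 among Takeshi, Sachiko, Isamu.
Takeshi is living and takes 1/27.
Sachiko predeceased; the 1/27 allotted to Sachiko's branch passes to Sachiko's issue by representation.
The 1/27 is divided into 4 equal shares of 1/108 among Satoshi, Junko, Kaede, Fumio.
Satoshi is living and takes 1/108.
Junko is living and takes 1/108.
Kaede is living and takes 1/108.
Fumio is living and takes 1/108.
Isamu is living and takes 1/27.
Kenji predeceased; the 1/9 allotted to Kenji's branch passes to Kenji's issue by representation.
The 1/9 is divided into 3 equal shares of 1/27 among Reiko, Yori, Umeko.
Reiko predeceased; the 1/27 allotted to Reiko's branch passes to Reiko's issue by representation.
The 1/27 is divided into 4 equal shares of 1/108 among Midori, Haruki, Emiko, Ryo.
Midori predeceased; the 1/108 allotted to Midori's branch passes to Midori's issue by representation.
The 1/108 is divided into 2 equal shares of 1/216 among Akira, Noboru.
Akira is living and takes 1/216.
Noboru is living and takes 1/216.
Haruki is living and takes 1/108.
Emiko is living and takes 1/108.
Ryo is living and takes 1/108.
Yori is living and takes 1/27.
Umeko is living and takes 1/27.
Yoshiko is living and takes 1/9.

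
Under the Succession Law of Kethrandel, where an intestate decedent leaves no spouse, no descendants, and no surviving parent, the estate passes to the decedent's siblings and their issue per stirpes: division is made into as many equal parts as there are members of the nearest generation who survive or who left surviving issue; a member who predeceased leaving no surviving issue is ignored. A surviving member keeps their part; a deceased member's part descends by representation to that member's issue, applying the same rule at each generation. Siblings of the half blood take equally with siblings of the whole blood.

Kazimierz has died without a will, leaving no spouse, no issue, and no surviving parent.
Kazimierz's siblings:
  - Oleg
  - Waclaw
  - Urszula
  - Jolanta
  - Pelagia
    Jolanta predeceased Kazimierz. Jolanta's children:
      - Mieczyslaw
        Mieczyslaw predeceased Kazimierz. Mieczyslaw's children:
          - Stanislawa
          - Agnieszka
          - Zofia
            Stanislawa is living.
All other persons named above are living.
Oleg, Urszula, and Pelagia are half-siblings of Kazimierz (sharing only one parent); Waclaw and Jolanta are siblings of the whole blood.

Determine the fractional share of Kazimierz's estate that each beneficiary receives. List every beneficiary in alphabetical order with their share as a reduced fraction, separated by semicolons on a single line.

Agnieszka 1/15; Oleg 1/5; Pelagia 1/5; Stanislawa 1/15; Urszula 1/5; Waclaw 1/5; Zofia 1/15

No spouse, descendants, or parent survives, so the estate passes to Kazimierz's siblings per stirpes.
Half-blood and whole-blood siblings take equally under the stated rule.
The estate is divided into 5 equal shares of 1/5 among Oleg, Waclaw, Urszula, Jolanta, Pelagia.
Oleg is living and takes 1/5.
Waclaw is living and takes 1/5.
Urszula is living and takes 1/5.
Jolanta predeceased; the 1/5 allotted to Jolanta's branch passes to Jolanta's issue by representation.
Mieczyslaw's line is the sole branch at this level, so the full 1/5 passes to Mieczyslaw's issue by representation.
The 1/5 is divided into 3 equal shares of 1/15 among Stanislawa, Agnieszka, Zofia.
Stanislawa is living and takes 1/15.
Agnieszka is living and takes 1/15.
Zofia is living and takes 1/15.
Pelagia is living and takes 1/5.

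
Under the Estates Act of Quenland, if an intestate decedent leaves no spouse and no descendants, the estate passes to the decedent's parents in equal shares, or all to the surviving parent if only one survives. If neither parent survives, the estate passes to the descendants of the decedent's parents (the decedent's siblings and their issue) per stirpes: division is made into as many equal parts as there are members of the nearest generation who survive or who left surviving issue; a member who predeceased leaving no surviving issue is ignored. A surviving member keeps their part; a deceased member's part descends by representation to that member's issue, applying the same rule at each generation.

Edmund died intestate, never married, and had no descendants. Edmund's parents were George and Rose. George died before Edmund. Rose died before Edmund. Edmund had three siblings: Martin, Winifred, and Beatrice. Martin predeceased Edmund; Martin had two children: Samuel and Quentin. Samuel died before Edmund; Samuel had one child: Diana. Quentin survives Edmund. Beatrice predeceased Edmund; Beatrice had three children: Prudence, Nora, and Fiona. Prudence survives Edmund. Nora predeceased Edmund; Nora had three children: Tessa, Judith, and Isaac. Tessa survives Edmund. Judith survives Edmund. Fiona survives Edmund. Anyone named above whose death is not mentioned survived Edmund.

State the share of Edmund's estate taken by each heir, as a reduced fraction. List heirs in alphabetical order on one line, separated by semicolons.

Neither parent survives and there are no descendants, so the estate passes to Edmund's siblings and their issue per stirpes.
The estate is divided into 3 equal shares of 1/3 among Martin, Winifred, Beatrice.
Martin predeceased; the 1/3 allotted to Martin's branch passes to Martin's issue by representation.
The 1/3 is divided into 2 equal shares of 1/6 among Samuel, Quentin.
Samuel predeceased; the 1/6 allotted to Samuel's branch passes to Samuel's issue by representation.
Diana is the sole taker at this level and receives the full 1/6.
Quentin is living and takes 1/6.
Winifred is living and takes 1/3.
Beatrice predeceased; the 1/3 allotted to Beatrice's branch passes to Beatrice's issue by representation.
The 1/3 is divided into 3 equal shares of 1/9 among Prudence, Nora, Fiona.
Prudence is living and takes 1/9.
Nora predeceased; the 1/9 allotted to Nora's branch passes to Nora's issue by representation.
The 1/9 is divided into 3 equal shares of 1/27 among Tessa, Judith, Isaac.
Tessa is living and takes 1/27.
Judith is living and takes 1/27.
Isaac is living and takes 1/27.
Fiona is living and takes 1/9.

Diana 1/6; Fiona 1/9; Isaac 1/27; Judith 1/27; Prudence 1/9; Quentin 1/6; Tessa 1/27; Winifred 1/3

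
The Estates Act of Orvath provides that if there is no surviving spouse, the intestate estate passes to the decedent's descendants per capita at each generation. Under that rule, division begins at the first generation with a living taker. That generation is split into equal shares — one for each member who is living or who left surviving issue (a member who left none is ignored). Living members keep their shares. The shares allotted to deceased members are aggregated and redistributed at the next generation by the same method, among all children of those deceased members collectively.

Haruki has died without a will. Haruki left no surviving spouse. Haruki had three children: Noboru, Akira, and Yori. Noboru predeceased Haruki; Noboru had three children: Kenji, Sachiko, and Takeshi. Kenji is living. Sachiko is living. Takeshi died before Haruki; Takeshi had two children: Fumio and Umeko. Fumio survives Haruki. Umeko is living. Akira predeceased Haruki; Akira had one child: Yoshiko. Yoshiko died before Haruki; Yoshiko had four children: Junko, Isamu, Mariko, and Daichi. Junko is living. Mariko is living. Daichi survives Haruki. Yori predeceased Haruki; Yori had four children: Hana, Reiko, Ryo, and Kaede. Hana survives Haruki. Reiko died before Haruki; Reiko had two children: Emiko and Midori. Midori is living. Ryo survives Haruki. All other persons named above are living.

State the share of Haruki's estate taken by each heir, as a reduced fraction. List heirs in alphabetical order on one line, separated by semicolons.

There is no surviving spouse, so the entire estate passes to Haruki's descendants per capita at each generation.
No one at generation 1 (Noboru, Akira, Yori) is living; moving to the next generation.
At generation 2 (Kenji, Sachiko, Takeshi, Yoshiko, Hana, Reiko, Ryo, Kaede) there are 8 shares of (1)/8 = 1/8 each.
Living: Kenji, Sachiko, Hana, Ryo, and Kaede — each takes 1/8.
Deceased: Takeshi, Yoshiko, and Reiko. Their combined 3/8 is pooled and carried to generation 3.
At generation 3 (Fumio, Umeko, Junko, Isamu, Mariko, Daichi, Emiko, Midori) there are 8 shares of (3/8)/8 = 3/64 each.
Living: Fumio, Umeko, Junko, Isamu, Mariko, Daichi, Emiko, and Midori — each takes 3/64.

Daichi 3/64; Emiko 3/64; Fumio 3/64; Hana 1/8; Isamu 3/64; Junko 3/64; Kaede 1/8; Kenji 1/8; Mariko 3/64; Midori 3/64; Ryo 1/8; Sachiko 1/8; Umeko 3/64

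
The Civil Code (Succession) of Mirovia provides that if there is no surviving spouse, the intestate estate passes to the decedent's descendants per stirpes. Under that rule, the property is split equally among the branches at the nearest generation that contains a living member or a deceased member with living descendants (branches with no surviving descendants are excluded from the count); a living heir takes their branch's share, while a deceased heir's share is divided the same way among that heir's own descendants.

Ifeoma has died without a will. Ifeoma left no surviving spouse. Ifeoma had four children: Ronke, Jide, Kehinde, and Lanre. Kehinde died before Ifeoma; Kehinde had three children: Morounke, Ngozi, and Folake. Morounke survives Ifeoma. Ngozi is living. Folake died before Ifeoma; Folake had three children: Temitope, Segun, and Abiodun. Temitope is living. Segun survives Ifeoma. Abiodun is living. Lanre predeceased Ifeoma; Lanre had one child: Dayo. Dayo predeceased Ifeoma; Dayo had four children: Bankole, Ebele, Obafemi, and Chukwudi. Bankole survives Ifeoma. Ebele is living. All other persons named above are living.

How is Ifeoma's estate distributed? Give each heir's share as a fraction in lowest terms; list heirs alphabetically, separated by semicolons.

Abiodun 1/36; Bankole 1/16; Chukwudi 1/16; Ebele 1/16; Jide 1/4; Morounke 1/12; Ngozi 1/12; Obafemi 1/16; Ronke 1/4; Segun 1/36; Temitope 1/36

There is no surviving spouse, so the entire estate passes to Ifeoma's descendants per stirpes.
The estate is divided into 4 equal shares of 1/4 among Ronke, Jide, Kehinde, Lanre.
Ronke is living and takes 1/4.
Jide is living and takes 1/4.
Kehinde predeceased; the 1/4 allotted to Kehinde's branch passes to Kehinde's issue by representation.
The 1/4 is divided into 3 equal shares of 1/12 among Morounke, Ngozi, Folake.
Morounke is living and takes 1/12.
Ngozi is living and takes 1/12.
Folake predeceased; the 1/12 allotted to Folake's branch passes to Folake's issue by representation.
The 1/12 is divided into 3 equal shares of 1/36 among Temitope, Segun, Abiodun.
Temitope is living and takes 1/36.
Segun is living and takes 1/36.
Abiodun is living and takes 1/36.
Lanre predeceased; the 1/4 allotted to Lanre's branch passes to Lanre's issue by representation.
Dayo's line is the sole branch at this level, so the full 1/4 passes to Dayo's issue by representation.
The 1/4 is divided into 4 equal shares of 1/16 among Bankole, Ebele, Obafemi, Chukwudi.
Bankole is living and takes 1/16.
Ebele is living and takes 1/16.
Obafemi is living and takes 1/16.
Chukwudi is living and takes 1/16.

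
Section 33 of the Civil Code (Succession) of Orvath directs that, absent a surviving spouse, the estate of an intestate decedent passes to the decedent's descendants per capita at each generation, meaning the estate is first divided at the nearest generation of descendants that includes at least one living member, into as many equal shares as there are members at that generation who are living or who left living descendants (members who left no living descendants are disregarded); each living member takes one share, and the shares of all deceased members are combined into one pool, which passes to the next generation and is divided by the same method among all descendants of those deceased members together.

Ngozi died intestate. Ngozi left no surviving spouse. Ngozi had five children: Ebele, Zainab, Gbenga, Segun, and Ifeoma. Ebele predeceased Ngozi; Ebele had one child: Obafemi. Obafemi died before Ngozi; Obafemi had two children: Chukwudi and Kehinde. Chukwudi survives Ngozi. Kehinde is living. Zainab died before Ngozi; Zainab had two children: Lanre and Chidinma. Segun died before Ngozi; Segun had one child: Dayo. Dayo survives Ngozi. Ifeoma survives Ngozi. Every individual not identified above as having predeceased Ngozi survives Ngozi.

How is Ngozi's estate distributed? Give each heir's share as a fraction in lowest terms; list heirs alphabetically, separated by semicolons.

Chidinma 3/20; Chukwudi 3/40; Dayo 3/20; Gbenga 1/5; Ifeoma 1/5; Kehinde 3/40; Lanre 3/20

There is no surviving spouse, so the entire estate passes to Ngozi's descendants per capita at each generation.
At generation 1 (Ebele, Zainab, Gbenga, Segun, Ifeoma) there are 5 shares of (1)/5 = 1/5 each.
Living: Gbenga and Ifeoma — each takes 1/5.
Deceased: Ebele, Zainab, and Segun. Their combined 3/5 is pooled and carried to generation 2.
At generation 2 (Obafemi, Lanre, Chidinma, Dayo) there are 4 shares of (3/5)/4 = 3/20 each.
Living: Lanre, Chidinma, and Dayo — each takes 3/20.
Deceased: Obafemi. That 3/20 share is carried to generation 3.
At generation 3 (Chukwudi, Kehinde) there are 2 shares of (3/20)/2 = 3/40 each.
Living: Chukwudi and Kehinde — each takes 3/40.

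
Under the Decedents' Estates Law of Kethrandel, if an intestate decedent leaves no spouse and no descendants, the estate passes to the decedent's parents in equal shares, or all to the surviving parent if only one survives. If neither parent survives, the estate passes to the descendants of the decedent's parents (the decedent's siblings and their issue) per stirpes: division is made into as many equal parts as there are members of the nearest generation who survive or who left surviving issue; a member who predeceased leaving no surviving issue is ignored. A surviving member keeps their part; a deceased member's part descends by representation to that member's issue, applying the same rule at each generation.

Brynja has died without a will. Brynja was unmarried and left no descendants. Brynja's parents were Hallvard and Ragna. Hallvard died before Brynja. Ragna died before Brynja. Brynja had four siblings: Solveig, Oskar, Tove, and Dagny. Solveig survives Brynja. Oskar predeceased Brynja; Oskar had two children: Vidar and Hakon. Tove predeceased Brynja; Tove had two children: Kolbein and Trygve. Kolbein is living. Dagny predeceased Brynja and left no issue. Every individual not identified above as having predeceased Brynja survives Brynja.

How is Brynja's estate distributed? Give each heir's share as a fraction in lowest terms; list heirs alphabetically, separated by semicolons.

Neither parent survives and there are no descendants, so the estate passes to Brynja's siblings and their issue per stirpes.
Dagny left no surviving issue, so that branch lapses and is disregarded.
The estate is divided into 3 equal shares of 1/3 among Solveig, Oskar, Tove.
Solveig is living and takes 1/3.
Oskar predeceased; the 1/3 allotted to Oskar's branch passes to Oskar's issue by representation.
The 1/3 is divided into 2 equal shares of 1/6 among Vidar, Hakon.
Vidar is living and takes 1/6.
Hakon is living and takes 1/6.
Tove predeceased; the 1/3 allotted to Tove's branch passes to Tove's issue by representation.
The 1/3 is divided into 2 equal shares of 1/6 among Kolbein, Trygve.
Kolbein is living and takes 1/6.
Trygve is living and takes 1/6.

Hakon 1/6; Kolbein 1/6; Solveig 1/3; Trygve 1/6; Vidar 1/6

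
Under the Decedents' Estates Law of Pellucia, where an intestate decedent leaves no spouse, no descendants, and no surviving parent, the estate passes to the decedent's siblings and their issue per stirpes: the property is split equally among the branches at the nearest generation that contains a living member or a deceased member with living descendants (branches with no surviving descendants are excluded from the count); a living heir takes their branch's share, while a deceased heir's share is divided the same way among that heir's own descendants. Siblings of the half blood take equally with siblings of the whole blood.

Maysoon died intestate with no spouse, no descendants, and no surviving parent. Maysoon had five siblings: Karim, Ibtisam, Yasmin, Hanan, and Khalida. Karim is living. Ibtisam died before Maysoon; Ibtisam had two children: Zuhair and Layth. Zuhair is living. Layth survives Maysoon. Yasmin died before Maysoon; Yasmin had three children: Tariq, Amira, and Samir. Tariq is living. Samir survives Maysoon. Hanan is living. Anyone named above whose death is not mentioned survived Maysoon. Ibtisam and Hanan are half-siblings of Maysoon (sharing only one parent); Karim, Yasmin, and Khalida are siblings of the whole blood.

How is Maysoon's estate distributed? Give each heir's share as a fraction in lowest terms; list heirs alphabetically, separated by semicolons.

No spouse, descendants, or parent survives, so the estate passes to Maysoon's siblings per stirpes.
Half-blood and whole-blood siblings take equally under the stated rule.
The estate is divided into 5 equal shares of 1/5 among Karim, Ibtisam, Yasmin, Hanan, Khalida.
Karim is living and takes 1/5.
Ibtisam predeceased; the 1/5 allotted to Ibtisam's branch passes to Ibtisam's issue by representation.
The 1/5 is divided into 2 equal shares of 1/10 among Zuhair, Layth.
Zuhair is living and takes 1/10.
Layth is living and takes 1/10.
Yasmin predeceased; the 1/5 allotted to Yasmin's branch passes to Yasmin's issue by representation.
The 1/5 is divided into 3 equal shares of 1/15 among Tariq, Amira, Samir.
Tariq is living and takes 1/15.
Amira is living and takes 1/15.
Samir is living and takes 1/15.
Hanan is living and takes 1/5.
Khalida is living and takes 1/5.

Amira 1/15; Hanan 1/5; Karim 1/5; Khalida 1/5; Layth 1/10; Samir 1/15; Tariq 1/15; Zuhair 1/10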